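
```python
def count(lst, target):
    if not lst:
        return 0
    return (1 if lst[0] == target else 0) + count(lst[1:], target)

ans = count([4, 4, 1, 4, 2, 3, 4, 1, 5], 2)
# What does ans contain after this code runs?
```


count([4, 4, 1, 4, 2, 3, 4, 1, 5], 2)
lst[0]=4 != 2: 0 + count([4, 1, 4, 2, 3, 4, 1, 5], 2)
lst[0]=4 != 2: 0 + count([1, 4, 2, 3, 4, 1, 5], 2)
lst[0]=1 != 2: 0 + count([4, 2, 3, 4, 1, 5], 2)
lst[0]=4 != 2: 0 + count([2, 3, 4, 1, 5], 2)
lst[0]=2 == 2: 1 + count([3, 4, 1, 5], 2)
lst[0]=3 != 2: 0 + count([4, 1, 5], 2)
lst[0]=4 != 2: 0 + count([1, 5], 2)
lst[0]=1 != 2: 0 + count([5], 2)
lst[0]=5 != 2: 0 + count([], 2)
= 1


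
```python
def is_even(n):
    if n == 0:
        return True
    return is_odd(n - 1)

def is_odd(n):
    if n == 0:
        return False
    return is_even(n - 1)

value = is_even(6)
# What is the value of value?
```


is_even(6)
= is_odd(5)
= is_even(4)
= is_odd(3)
= is_even(2)
= is_odd(1)
= is_even(0)
n == 0: return True
= True


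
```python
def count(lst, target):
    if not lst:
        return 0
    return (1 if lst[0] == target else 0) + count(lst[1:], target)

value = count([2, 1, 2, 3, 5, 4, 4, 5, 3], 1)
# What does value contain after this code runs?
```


count([2, 1, 2, 3, 5, 4, 4, 5, 3], 1)
lst[0]=2 != 1: 0 + count([1, 2, 3, 5, 4, 4, 5, 3], 1)
lst[0]=1 == 1: 1 + count([2, 3, 5, 4, 4, 5, 3], 1)
lst[0]=2 != 1: 0 + count([3, 5, 4, 4, 5, 3], 1)
lst[0]=3 != 1: 0 + count([5, 4, 4, 5, 3], 1)
lst[0]=5 != 1: 0 + count([4, 4, 5, 3], 1)
lst[0]=4 != 1: 0 + count([4, 5, 3], 1)
lst[0]=4 != 1: 0 + count([5, 3], 1)
lst[0]=5 != 1: 0 + count([3], 1)
lst[0]=3 != 1: 0 + count([], 1)
= 1


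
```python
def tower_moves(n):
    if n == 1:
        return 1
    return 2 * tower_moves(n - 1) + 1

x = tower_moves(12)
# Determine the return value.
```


tower_moves(12)
= 2 * tower_moves(11) + 1
= 2 * (2 * tower_moves(10) + 1) + 1
= 2 * (2 * (2 * tower_moves(9) + 1) + 1) + 1
= 2 * (2 * (2 * (2 * tower_moves(8) + 1) + 1) + 1) + 1
= 2 * (2 * (2 * (2 * (2 * tower_moves(7) + 1) + 1) + 1) + 1) + 1
= 2 * (2 * (2 * (2 * (2 * (2 * tower_moves(6) + 1) + 1) + 1) + 1) + 1) + 1
= 2 * (2 * (2 * (2 * (2 * (2 * (2 * tower_moves(5) + 1) + 1) + 1) + 1) + 1) + 1) + 1
= 2 * (2 * (2 * (2 * (2 * (2 * (2 * (2 * tower_moves(4) + 1) + 1) + 1) + 1) + 1) + 1) + 1) + 1
= 2 * (2 * (2 * (2 * (2 * (2 * (2 * (2 * (2 * tower_moves(3) + 1) + 1) + 1) + 1) + 1) + 1) + 1) + 1) + 1
= 2 * (2 * (2 * (2 * (2 * (2 * (2 * (2 * (2 * (2 * tower_moves(2) + 1) + 1) + 1) + 1) + 1) + 1) + 1) + 1) + 1) + 1
= 2 * (2 * (2 * (2 * (2 * (2 * (2 * (2 * (2 * (2 * (2 * tower_moves(1) + 1) + 1) + 1) + 1) + 1) + 1) + 1) + 1) + 1) + 1) + 1
Now compute bottom-up:
tower_moves(1) = 1
tower_moves(2) = 2 * 1 + 1 = 3
tower_moves(3) = 2 * 3 + 1 = 7
tower_moves(4) = 2 * 7 + 1 = 15
tower_moves(5) = 2 * 15 + 1 = 31
tower_moves(6) = 2 * 31 + 1 = 63
tower_moves(7) = 2 * 63 + 1 = 127
tower_moves(8) = 2 * 127 + 1 = 255
tower_moves(9) = 2 * 255 + 1 = 511
tower_moves(10) = 2 * 511 + 1 = 1023
tower_moves(11) = 2 * 1023 + 1 = 2047
tower_moves(12) = 2 * 2047 + 1 = 4095
= 4095


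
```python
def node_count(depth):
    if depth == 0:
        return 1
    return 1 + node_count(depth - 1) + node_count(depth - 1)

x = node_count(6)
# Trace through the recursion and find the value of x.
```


node_count(6)
= 1 + node_count(5) + node_count(5)
= 1 + 2 * node_count(5)
node_count(k) = 2^(k+1) - 1
node_count(0) = 1
node_count(1) = 3
node_count(2) = 7
node_count(3) = 15
node_count(4) = 31
node_count(6) = 2^7 - 1 = 127


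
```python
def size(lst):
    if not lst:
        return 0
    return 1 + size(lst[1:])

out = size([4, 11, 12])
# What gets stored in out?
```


size([4, 11, 12])
= 1 + size([11, 12])
= 1 + 1 + size([12])
= 1 + 1 + 1 + size([])
= 1 + 1 + 1 + 0
= 3


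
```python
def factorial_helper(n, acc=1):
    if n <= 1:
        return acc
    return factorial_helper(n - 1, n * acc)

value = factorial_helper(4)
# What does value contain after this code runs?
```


factorial_helper(4, 1)
= factorial_helper(3, 4 * 1) = factorial_helper(3, 4)
= factorial_helper(2, 3 * 4) = factorial_helper(2, 12)
= factorial_helper(1, 2 * 12) = factorial_helper(1, 24)
n <= 1, return acc = 24


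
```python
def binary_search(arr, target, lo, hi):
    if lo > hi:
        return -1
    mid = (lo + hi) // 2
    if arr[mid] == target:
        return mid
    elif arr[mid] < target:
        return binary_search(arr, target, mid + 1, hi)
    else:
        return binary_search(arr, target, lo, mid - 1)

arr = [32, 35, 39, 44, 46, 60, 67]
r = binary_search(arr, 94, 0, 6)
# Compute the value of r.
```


binary_search(arr, 94, 0, 6)
lo=0, hi=6, mid=3, arr[mid]=44
44 < 94, search right half
lo=4, hi=6, mid=5, arr[mid]=60
60 < 94, search right half
lo=6, hi=6, mid=6, arr[mid]=67
67 < 94, search right half
lo > hi, target not found, return -1
= -1


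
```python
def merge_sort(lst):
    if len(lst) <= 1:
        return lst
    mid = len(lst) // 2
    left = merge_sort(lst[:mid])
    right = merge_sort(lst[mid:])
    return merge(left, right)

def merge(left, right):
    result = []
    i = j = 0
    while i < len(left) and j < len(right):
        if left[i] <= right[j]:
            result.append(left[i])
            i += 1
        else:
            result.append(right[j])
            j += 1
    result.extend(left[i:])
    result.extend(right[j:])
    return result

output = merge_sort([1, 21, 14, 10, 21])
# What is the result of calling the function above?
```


merge_sort([1, 21, 14, 10, 21])
Split into [1, 21] and [14, 10, 21]
Left sorted: [1, 21]
Right sorted: [10, 14, 21]
Merge [1, 21] and [10, 14, 21]
= [1, 10, 14, 21, 21]


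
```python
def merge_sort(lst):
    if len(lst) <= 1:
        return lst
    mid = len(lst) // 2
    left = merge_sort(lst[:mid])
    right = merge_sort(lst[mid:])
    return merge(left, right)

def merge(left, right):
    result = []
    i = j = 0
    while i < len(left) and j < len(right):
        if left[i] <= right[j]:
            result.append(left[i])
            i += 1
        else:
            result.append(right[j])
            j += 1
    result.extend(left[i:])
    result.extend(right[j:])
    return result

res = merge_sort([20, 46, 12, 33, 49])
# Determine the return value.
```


merge_sort([20, 46, 12, 33, 49])
Split into [20, 46] and [12, 33, 49]
Left sorted: [20, 46]
Right sorted: [12, 33, 49]
Merge [20, 46] and [12, 33, 49]
= [12, 20, 33, 46, 49]


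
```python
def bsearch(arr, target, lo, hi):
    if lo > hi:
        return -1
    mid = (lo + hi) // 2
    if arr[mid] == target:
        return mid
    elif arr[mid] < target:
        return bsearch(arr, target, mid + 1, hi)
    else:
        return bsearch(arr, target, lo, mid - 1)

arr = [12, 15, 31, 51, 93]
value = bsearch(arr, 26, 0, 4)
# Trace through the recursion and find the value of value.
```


bsearch(arr, 26, 0, 4)
lo=0, hi=4, mid=2, arr[mid]=31
31 > 26, search left half
lo=0, hi=1, mid=0, arr[mid]=12
12 < 26, search right half
lo=1, hi=1, mid=1, arr[mid]=15
15 < 26, search right half
lo > hi, target not found, return -1
= -1


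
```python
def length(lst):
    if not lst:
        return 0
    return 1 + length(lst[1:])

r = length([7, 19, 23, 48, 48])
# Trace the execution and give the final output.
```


length([7, 19, 23, 48, 48])
= 1 + length([19, 23, 48, 48])
= 1 + 1 + length([23, 48, 48])
= 1 + 1 + 1 + length([48, 48])
= 1 + 1 + 1 + 1 + length([48])
= 1 + 1 + 1 + 1 + 1 + length([])
= 1 + 1 + 1 + 1 + 1 + 0
= 5


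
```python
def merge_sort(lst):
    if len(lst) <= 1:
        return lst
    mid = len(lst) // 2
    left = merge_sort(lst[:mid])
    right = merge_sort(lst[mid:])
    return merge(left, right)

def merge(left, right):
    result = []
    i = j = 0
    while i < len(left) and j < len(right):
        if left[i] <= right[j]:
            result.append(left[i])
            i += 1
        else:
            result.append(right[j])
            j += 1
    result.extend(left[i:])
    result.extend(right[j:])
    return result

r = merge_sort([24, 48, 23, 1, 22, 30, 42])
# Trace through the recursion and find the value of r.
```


merge_sort([24, 48, 23, 1, 22, 30, 42])
Split into [24, 48, 23] and [1, 22, 30, 42]
Left sorted: [23, 24, 48]
Right sorted: [1, 22, 30, 42]
Merge [23, 24, 48] and [1, 22, 30, 42]
= [1, 22, 23, 24, 30, 42, 48]


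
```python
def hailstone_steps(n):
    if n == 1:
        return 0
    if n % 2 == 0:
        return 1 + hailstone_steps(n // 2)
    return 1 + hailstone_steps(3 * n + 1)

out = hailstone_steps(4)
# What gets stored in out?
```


hailstone_steps(4)
4 is even -> hailstone_steps(2)
2 is even -> hailstone_steps(1)
Reached 1 after 2 steps
= 2


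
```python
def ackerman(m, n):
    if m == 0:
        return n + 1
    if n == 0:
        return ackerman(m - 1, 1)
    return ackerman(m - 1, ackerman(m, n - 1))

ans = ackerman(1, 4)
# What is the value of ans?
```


ackerman(1, 4)
= ackerman(0, ackerman(1, 3))
First compute ackerman(1, 3) = 5
= ackerman(0, 5)
= 6


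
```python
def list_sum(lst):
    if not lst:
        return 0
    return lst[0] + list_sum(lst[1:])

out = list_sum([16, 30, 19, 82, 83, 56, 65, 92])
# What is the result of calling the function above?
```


list_sum([16, 30, 19, 82, 83, 56, 65, 92])
= 16 + list_sum([30, 19, 82, 83, 56, 65, 92])
= 16 + 30 + list_sum([19, 82, 83, 56, 65, 92])
= 16 + 30 + 19 + list_sum([82, 83, 56, 65, 92])
= 16 + 30 + 19 + 82 + list_sum([83, 56, 65, 92])
= 16 + 30 + 19 + 82 + 83 + list_sum([56, 65, 92])
= 16 + 30 + 19 + 82 + 83 + 56 + list_sum([65, 92])
= 16 + 30 + 19 + 82 + 83 + 56 + 65 + list_sum([92])
= 16 + 30 + 19 + 82 + 83 + 56 + 65 + 92 + list_sum([])
= 16 + 30 + 19 + 82 + 83 + 56 + 65 + 92 + 0
= 443


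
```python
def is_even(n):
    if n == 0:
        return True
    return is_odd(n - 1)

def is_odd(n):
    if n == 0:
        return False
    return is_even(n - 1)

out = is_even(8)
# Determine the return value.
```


is_even(8)
= is_odd(7)
= is_even(6)
= is_odd(5)
= is_even(4)
= is_odd(3)
= is_even(2)
= is_odd(1)
= is_even(0)
n == 0: return True
= True


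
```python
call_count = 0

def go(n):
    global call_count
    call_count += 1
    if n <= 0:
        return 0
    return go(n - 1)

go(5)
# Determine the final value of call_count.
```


go(5) calls go(4) calls ... calls go(0)
Total calls: 5 + 1 (for base case) = 6


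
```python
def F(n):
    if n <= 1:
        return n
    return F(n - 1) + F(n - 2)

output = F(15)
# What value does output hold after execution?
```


F(15)
= F(14) + F(13)
= (F(13) + F(12)) + F(13)
Computing bottom-up: F(0)=0, F(1)=1, F(2)=1, F(3)=2, F(4)=3, F(5)=5, F(6)=8, F(7)=13, F(8)=21, F(9)=34, F(10)=55, F(11)=89, F(12)=144, F(13)=233, F(14)=377, F(15)=610
= 610


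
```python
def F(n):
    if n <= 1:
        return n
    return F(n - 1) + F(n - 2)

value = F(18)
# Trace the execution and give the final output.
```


F(18)
= F(17) + F(16)
= (F(16) + F(15)) + F(16)
Computing bottom-up: F(0)=0, F(1)=1, F(2)=1, F(3)=2, F(4)=3, F(5)=5, F(6)=8, F(7)=13, F(8)=21, F(9)=34, F(10)=55, F(11)=89, F(12)=144, F(13)=233, F(14)=377, F(15)=610, F(16)=987, F(17)=1597, F(18)=2584
= 2584


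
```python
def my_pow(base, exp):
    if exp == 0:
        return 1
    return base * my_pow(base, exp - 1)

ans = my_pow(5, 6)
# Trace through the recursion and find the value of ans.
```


my_pow(5, 6)
= 5 * my_pow(5, 5)
= 5 * 5 * my_pow(5, 4)
= 5 * 5 * 5 * my_pow(5, 3)
= 5 * 5 * 5 * 5 * my_pow(5, 2)
= 5 * 5 * 5 * 5 * 5 * my_pow(5, 1)
= 5 * 5 * 5 * 5 * 5 * 5 * my_pow(5, 0)
= 5 * 5 * 5 * 5 * 5 * 5 * 1
= 15625


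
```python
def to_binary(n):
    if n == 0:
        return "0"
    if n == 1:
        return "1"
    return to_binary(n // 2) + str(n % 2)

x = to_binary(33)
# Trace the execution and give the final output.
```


to_binary(33)
= to_binary(16) + "1"
= to_binary(8) + "0" + "1"
= to_binary(4) + "0" + "0" + "1"
= to_binary(2) + "0" + "0" + "0" + "1"
= to_binary(1) + "0" + "0" + "0" + "0" + "1"
= "1" + "0" + "0" + "0" + "0" + "1"
= "100001"


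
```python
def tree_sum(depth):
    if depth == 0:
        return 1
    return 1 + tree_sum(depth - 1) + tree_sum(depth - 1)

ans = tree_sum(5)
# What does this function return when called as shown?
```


tree_sum(5)
= 1 + tree_sum(4) + tree_sum(4)
= 1 + 2 * tree_sum(4)
tree_sum(k) = 2^(k+1) - 1
tree_sum(0) = 1
tree_sum(1) = 3
tree_sum(2) = 7
tree_sum(3) = 15
tree_sum(4) = 31
tree_sum(5) = 2^6 - 1 = 63


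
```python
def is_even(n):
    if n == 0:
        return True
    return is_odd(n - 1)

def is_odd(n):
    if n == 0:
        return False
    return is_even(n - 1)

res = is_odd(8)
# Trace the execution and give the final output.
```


is_odd(8)
= is_even(7)
= is_odd(6)
= is_even(5)
= is_odd(4)
= is_even(3)
= is_odd(2)
= is_even(1)
= is_odd(0)
n == 0: return False
= False


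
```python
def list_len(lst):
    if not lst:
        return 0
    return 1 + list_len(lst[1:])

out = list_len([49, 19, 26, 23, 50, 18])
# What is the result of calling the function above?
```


list_len([49, 19, 26, 23, 50, 18])
= 1 + list_len([19, 26, 23, 50, 18])
= 1 + 1 + list_len([26, 23, 50, 18])
= 1 + 1 + 1 + list_len([23, 50, 18])
= 1 + 1 + 1 + 1 + list_len([50, 18])
= 1 + 1 + 1 + 1 + 1 + list_len([18])
= 1 + 1 + 1 + 1 + 1 + 1 + list_len([])
= 1 + 1 + 1 + 1 + 1 + 1 + 0
= 6


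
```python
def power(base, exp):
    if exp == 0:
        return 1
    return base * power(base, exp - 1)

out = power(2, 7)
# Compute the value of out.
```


power(2, 7)
= 2 * power(2, 6)
= 2 * 2 * power(2, 5)
= 2 * 2 * 2 * power(2, 4)
= 2 * 2 * 2 * 2 * power(2, 3)
= 2 * 2 * 2 * 2 * 2 * power(2, 2)
= 2 * 2 * 2 * 2 * 2 * 2 * power(2, 1)
= 2 * 2 * 2 * 2 * 2 * 2 * 2 * power(2, 0)
= 2 * 2 * 2 * 2 * 2 * 2 * 2 * 1
= 128


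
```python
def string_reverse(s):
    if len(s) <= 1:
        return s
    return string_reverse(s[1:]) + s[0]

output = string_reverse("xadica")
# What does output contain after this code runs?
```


string_reverse("xadica")
= string_reverse("adica") + "x"
= string_reverse("dica") + "a" + "x"
= string_reverse("ica") + "d" + "a" + "x"
= string_reverse("ca") + "i" + "d" + "a" + "x"
= string_reverse("a") + "c" + "i" + "d" + "a" + "x"
= "a" + "c" + "i" + "d" + "a" + "x"
= "acidax"


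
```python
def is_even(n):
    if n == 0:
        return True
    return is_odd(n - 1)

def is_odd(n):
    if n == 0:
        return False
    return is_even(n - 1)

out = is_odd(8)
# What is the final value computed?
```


is_odd(8)
= is_even(7)
= is_odd(6)
= is_even(5)
= is_odd(4)
= is_even(3)
= is_odd(2)
= is_even(1)
= is_odd(0)
n == 0: return False
= False


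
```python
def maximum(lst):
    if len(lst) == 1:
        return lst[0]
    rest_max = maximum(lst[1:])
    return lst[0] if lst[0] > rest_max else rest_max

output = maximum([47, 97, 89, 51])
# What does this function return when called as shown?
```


maximum([47, 97, 89, 51])
= compare 47 with maximum([97, 89, 51])
= compare 97 with maximum([89, 51])
= compare 89 with maximum([51])
Base: maximum([51]) = 51
compare 89 with 51: max = 89
compare 97 with 89: max = 97
compare 47 with 97: max = 97
= 97


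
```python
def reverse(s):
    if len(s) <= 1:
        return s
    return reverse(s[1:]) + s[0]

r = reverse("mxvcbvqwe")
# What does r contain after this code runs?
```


reverse("mxvcbvqwe")
= reverse("xvcbvqwe") + "m"
= reverse("vcbvqwe") + "x" + "m"
= reverse("cbvqwe") + "v" + "x" + "m"
= reverse("bvqwe") + "c" + "v" + "x" + "m"
= reverse("vqwe") + "b" + "c" + "v" + "x" + "m"
= reverse("qwe") + "v" + "b" + "c" + "v" + "x" + "m"
= reverse("we") + "q" + "v" + "b" + "c" + "v" + "x" + "m"
= reverse("e") + "w" + "q" + "v" + "b" + "c" + "v" + "x" + "m"
= "e" + "w" + "q" + "v" + "b" + "c" + "v" + "x" + "m"
= "ewqvbcvxm"


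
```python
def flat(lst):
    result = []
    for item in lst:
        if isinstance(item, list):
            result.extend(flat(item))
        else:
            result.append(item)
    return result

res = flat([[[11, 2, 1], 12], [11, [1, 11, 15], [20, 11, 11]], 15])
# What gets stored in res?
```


flat([[[11, 2, 1], 12], [11, [1, 11, 15], [20, 11, 11]], 15])
Processing each element:
  [[11, 2, 1], 12] is a list -> flat recursively -> [11, 2, 1, 12]
  [11, [1, 11, 15], [20, 11, 11]] is a list -> flat recursively -> [11, 1, 11, 15, 20, 11, 11]
  15 is not a list -> append 15
= [11, 2, 1, 12, 11, 1, 11, 15, 20, 11, 11, 15]


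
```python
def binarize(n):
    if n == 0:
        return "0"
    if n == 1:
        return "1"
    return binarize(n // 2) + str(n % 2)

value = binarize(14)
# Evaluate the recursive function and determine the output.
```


binarize(14)
= binarize(7) + "0"
= binarize(3) + "1" + "0"
= binarize(1) + "1" + "1" + "0"
= "1" + "1" + "1" + "0"
= "1110"


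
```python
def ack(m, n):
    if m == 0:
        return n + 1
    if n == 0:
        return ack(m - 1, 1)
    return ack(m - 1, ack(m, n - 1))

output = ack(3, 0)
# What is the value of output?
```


ack(3, 0)
n == 0: return ack(2, 1)
= ack(2, 1) = 5
= 5


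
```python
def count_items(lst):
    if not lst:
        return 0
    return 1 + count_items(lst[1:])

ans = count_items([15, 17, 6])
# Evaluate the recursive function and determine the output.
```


count_items([15, 17, 6])
= 1 + count_items([17, 6])
= 1 + 1 + count_items([6])
= 1 + 1 + 1 + count_items([])
= 1 + 1 + 1 + 0
= 3


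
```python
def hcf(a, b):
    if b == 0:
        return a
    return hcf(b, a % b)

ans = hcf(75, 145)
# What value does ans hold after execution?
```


hcf(75, 145)
= hcf(145, 75 % 145) = hcf(145, 75)
= hcf(75, 145 % 75) = hcf(75, 70)
= hcf(70, 75 % 70) = hcf(70, 5)
= hcf(5, 70 % 5) = hcf(5, 0)
b == 0, return a = 5


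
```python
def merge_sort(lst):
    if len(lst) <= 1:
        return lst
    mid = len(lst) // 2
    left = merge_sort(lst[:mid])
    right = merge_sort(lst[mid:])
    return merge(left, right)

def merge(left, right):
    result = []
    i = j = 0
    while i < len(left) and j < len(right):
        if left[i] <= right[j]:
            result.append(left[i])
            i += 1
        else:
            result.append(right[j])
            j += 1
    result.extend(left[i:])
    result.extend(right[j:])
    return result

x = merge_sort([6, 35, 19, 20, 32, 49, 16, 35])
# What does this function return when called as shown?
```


merge_sort([6, 35, 19, 20, 32, 49, 16, 35])
Split into [6, 35, 19, 20] and [32, 49, 16, 35]
Left sorted: [6, 19, 20, 35]
Right sorted: [16, 32, 35, 49]
Merge [6, 19, 20, 35] and [16, 32, 35, 49]
= [6, 16, 19, 20, 32, 35, 35, 49]


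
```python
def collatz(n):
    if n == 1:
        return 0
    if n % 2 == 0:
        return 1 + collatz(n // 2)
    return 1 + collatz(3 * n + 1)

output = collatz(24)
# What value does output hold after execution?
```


collatz(24)
24 is even -> collatz(12)
12 is even -> collatz(6)
6 is even -> collatz(3)
3 is odd -> 3*3+1 = 10 -> collatz(10)
10 is even -> collatz(5)
5 is odd -> 3*5+1 = 16 -> collatz(16)
16 is even -> collatz(8)
8 is even -> collatz(4)
4 is even -> collatz(2)
2 is even -> collatz(1)
Reached 1 after 10 steps
= 10


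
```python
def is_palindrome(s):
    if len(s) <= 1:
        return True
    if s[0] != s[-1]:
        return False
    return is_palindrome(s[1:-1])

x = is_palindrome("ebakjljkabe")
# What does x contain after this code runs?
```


is_palindrome("ebakjljkabe")
"ebakjljkabe": s[0]='e' == s[-1]='e' -> is_palindrome("bakjljkab")
"bakjljkab": s[0]='b' == s[-1]='b' -> is_palindrome("akjljka")
"akjljka": s[0]='a' == s[-1]='a' -> is_palindrome("kjljk")
"kjljk": s[0]='k' == s[-1]='k' -> is_palindrome("jlj")
"jlj": s[0]='j' == s[-1]='j' -> is_palindrome("l")
"l": len <= 1 -> True
= True


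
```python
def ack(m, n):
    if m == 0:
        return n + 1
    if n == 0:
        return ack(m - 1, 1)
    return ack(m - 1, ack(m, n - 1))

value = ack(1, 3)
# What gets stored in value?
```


ack(1, 3)
= ack(0, ack(1, 2))
First compute ack(1, 2) = 4
= ack(0, 4)
= 5


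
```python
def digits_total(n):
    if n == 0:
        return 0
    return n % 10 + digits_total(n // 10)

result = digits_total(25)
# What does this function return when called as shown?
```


digits_total(25)
= 5 + digits_total(2)
= 5 + 2 + digits_total(0)
= 5 + 2 + 0
= 7


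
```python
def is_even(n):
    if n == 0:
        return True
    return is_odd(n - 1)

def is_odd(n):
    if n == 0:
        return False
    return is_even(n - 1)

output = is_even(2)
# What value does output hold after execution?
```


is_even(2)
= is_odd(1)
= is_even(0)
n == 0: return True
= True


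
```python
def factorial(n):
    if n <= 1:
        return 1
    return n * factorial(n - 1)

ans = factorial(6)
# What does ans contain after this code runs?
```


factorial(6)
= 6 * factorial(5)
= 6 * 5 * factorial(4)
= 6 * 5 * 4 * factorial(3)
= 6 * 5 * 4 * 3 * factorial(2)
= 6 * 5 * 4 * 3 * 2 * factorial(1)
= 6 * 5 * 4 * 3 * 2 * 1
= 720


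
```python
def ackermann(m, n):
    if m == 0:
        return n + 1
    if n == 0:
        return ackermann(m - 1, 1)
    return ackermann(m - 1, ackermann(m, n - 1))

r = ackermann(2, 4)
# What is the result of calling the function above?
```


ackermann(2, 4)
= ackermann(1, ackermann(2, 3))
First compute ackermann(2, 3) = 9
= ackermann(1, 9)
= 11


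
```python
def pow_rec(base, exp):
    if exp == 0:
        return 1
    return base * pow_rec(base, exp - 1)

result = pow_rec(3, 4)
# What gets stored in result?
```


pow_rec(3, 4)
= 3 * pow_rec(3, 3)
= 3 * 3 * pow_rec(3, 2)
= 3 * 3 * 3 * pow_rec(3, 1)
= 3 * 3 * 3 * 3 * pow_rec(3, 0)
= 3 * 3 * 3 * 3 * 1
= 81


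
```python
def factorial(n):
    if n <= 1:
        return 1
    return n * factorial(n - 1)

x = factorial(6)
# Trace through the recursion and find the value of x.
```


factorial(6)
= 6 * factorial(5)
= 6 * 5 * factorial(4)
= 6 * 5 * 4 * factorial(3)
= 6 * 5 * 4 * 3 * factorial(2)
= 6 * 5 * 4 * 3 * 2 * factorial(1)
= 6 * 5 * 4 * 3 * 2 * 1
= 720


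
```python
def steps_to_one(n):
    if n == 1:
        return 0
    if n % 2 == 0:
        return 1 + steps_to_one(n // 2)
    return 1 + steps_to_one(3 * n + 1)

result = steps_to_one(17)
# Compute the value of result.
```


steps_to_one(17)
17 is odd -> 3*17+1 = 52 -> steps_to_one(52)
52 is even -> steps_to_one(26)
26 is even -> steps_to_one(13)
13 is odd -> 3*13+1 = 40 -> steps_to_one(40)
40 is even -> steps_to_one(20)
20 is even -> steps_to_one(10)
10 is even -> steps_to_one(5)
5 is odd -> 3*5+1 = 16 -> steps_to_one(16)
16 is even -> steps_to_one(8)
8 is even -> steps_to_one(4)
4 is even -> steps_to_one(2)
2 is even -> steps_to_one(1)
Reached 1 after 12 steps
= 12


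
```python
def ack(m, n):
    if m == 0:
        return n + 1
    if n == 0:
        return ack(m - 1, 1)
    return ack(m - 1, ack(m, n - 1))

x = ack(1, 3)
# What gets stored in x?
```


ack(1, 3)
= ack(0, ack(1, 2))
First compute ack(1, 2) = 4
= ack(0, 4)
= 5


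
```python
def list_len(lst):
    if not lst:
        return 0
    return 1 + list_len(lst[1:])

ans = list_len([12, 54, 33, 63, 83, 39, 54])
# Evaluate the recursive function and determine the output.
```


list_len([12, 54, 33, 63, 83, 39, 54])
= 1 + list_len([54, 33, 63, 83, 39, 54])
= 1 + 1 + list_len([33, 63, 83, 39, 54])
= 1 + 1 + 1 + list_len([63, 83, 39, 54])
= 1 + 1 + 1 + 1 + list_len([83, 39, 54])
= 1 + 1 + 1 + 1 + 1 + list_len([39, 54])
= 1 + 1 + 1 + 1 + 1 + 1 + list_len([54])
= 1 + 1 + 1 + 1 + 1 + 1 + 1 + list_len([])
= 1 + 1 + 1 + 1 + 1 + 1 + 1 + 0
= 7


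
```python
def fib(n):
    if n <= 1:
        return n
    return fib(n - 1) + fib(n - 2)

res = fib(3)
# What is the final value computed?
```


fib(3)
= fib(2) + fib(1)
Computing bottom-up: fib(0)=0, fib(1)=1, fib(2)=1, fib(3)=2
= 2


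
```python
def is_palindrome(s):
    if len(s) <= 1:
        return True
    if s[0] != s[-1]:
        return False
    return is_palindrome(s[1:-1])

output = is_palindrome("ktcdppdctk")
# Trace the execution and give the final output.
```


is_palindrome("ktcdppdctk")
"ktcdppdctk": s[0]='k' == s[-1]='k' -> is_palindrome("tcdppdct")
"tcdppdct": s[0]='t' == s[-1]='t' -> is_palindrome("cdppdc")
"cdppdc": s[0]='c' == s[-1]='c' -> is_palindrome("dppd")
"dppd": s[0]='d' == s[-1]='d' -> is_palindrome("pp")
"pp": s[0]='p' == s[-1]='p' -> is_palindrome("")
"": len <= 1 -> True
= True


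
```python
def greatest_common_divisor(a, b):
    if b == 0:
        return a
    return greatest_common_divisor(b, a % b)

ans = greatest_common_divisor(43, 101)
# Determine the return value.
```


greatest_common_divisor(43, 101)
= greatest_common_divisor(101, 43 % 101) = greatest_common_divisor(101, 43)
= greatest_common_divisor(43, 101 % 43) = greatest_common_divisor(43, 15)
= greatest_common_divisor(15, 43 % 15) = greatest_common_divisor(15, 13)
= greatest_common_divisor(13, 15 % 13) = greatest_common_divisor(13, 2)
= greatest_common_divisor(2, 13 % 2) = greatest_common_divisor(2, 1)
= greatest_common_divisor(1, 2 % 1) = greatest_common_divisor(1, 0)
b == 0, return a = 1


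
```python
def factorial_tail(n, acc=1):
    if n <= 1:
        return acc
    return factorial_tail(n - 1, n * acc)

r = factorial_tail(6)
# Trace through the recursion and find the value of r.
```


factorial_tail(6, 1)
= factorial_tail(5, 6 * 1) = factorial_tail(5, 6)
= factorial_tail(4, 5 * 6) = factorial_tail(4, 30)
= factorial_tail(3, 4 * 30) = factorial_tail(3, 120)
= factorial_tail(2, 3 * 120) = factorial_tail(2, 360)
= factorial_tail(1, 2 * 360) = factorial_tail(1, 720)
n <= 1, return acc = 720


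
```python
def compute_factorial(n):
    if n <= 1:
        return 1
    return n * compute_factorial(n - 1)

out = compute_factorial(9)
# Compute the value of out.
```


compute_factorial(9)
= 9 * compute_factorial(8)
= 9 * 8 * compute_factorial(7)
= 9 * 8 * 7 * compute_factorial(6)
= 9 * 8 * 7 * 6 * compute_factorial(5)
= 9 * 8 * 7 * 6 * 5 * compute_factorial(4)
= 9 * 8 * 7 * 6 * 5 * 4 * compute_factorial(3)
= 9 * 8 * 7 * 6 * 5 * 4 * 3 * compute_factorial(2)
= 9 * 8 * 7 * 6 * 5 * 4 * 3 * 2 * compute_factorial(1)
= 9 * 8 * 7 * 6 * 5 * 4 * 3 * 2 * 1
= 362880


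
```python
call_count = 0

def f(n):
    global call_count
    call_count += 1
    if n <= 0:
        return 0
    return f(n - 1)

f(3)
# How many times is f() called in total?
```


f(3) calls f(2) calls ... calls f(0)
Total calls: 3 + 1 (for base case) = 4


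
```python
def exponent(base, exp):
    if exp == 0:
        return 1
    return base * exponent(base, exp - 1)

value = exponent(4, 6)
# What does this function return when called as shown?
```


exponent(4, 6)
= 4 * exponent(4, 5)
= 4 * 4 * exponent(4, 4)
= 4 * 4 * 4 * exponent(4, 3)
= 4 * 4 * 4 * 4 * exponent(4, 2)
= 4 * 4 * 4 * 4 * 4 * exponent(4, 1)
= 4 * 4 * 4 * 4 * 4 * 4 * exponent(4, 0)
= 4 * 4 * 4 * 4 * 4 * 4 * 1
= 4096


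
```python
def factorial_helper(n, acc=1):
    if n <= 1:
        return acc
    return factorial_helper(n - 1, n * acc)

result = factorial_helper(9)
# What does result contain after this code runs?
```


factorial_helper(9, 1)
= factorial_helper(8, 9 * 1) = factorial_helper(8, 9)
= factorial_helper(7, 8 * 9) = factorial_helper(7, 72)
= factorial_helper(6, 7 * 72) = factorial_helper(6, 504)
= factorial_helper(5, 6 * 504) = factorial_helper(5, 3024)
= factorial_helper(4, 5 * 3024) = factorial_helper(4, 15120)
= factorial_helper(3, 4 * 15120) = factorial_helper(3, 60480)
= factorial_helper(2, 3 * 60480) = factorial_helper(2, 181440)
= factorial_helper(1, 2 * 181440) = factorial_helper(1, 362880)
n <= 1, return acc = 362880


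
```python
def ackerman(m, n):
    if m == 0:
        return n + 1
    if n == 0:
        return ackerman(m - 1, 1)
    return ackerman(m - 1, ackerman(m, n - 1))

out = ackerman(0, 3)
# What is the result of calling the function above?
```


ackerman(0, 3)
m == 0: return 3 + 1 = 4
= 4


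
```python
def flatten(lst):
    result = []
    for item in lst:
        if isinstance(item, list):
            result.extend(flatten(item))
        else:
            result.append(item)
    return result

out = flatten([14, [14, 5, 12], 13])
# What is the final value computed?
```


flatten([14, [14, 5, 12], 13])
Processing each element:
  14 is not a list -> append 14
  [14, 5, 12] is a list -> flatten recursively -> [14, 5, 12]
  13 is not a list -> append 13
= [14, 14, 5, 12, 13]


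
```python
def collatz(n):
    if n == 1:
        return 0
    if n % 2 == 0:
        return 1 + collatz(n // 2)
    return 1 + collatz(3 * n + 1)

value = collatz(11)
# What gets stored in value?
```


collatz(11)
11 is odd -> 3*11+1 = 34 -> collatz(34)
34 is even -> collatz(17)
17 is odd -> 3*17+1 = 52 -> collatz(52)
52 is even -> collatz(26)
26 is even -> collatz(13)
13 is odd -> 3*13+1 = 40 -> collatz(40)
40 is even -> collatz(20)
20 is even -> collatz(10)
10 is even -> collatz(5)
5 is odd -> 3*5+1 = 16 -> collatz(16)
16 is even -> collatz(8)
8 is even -> collatz(4)
4 is even -> collatz(2)
2 is even -> collatz(1)
Reached 1 after 14 steps
= 14


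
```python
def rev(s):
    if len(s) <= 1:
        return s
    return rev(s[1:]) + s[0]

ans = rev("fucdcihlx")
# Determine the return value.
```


rev("fucdcihlx")
= rev("ucdcihlx") + "f"
= rev("cdcihlx") + "u" + "f"
= rev("dcihlx") + "c" + "u" + "f"
= rev("cihlx") + "d" + "c" + "u" + "f"
= rev("ihlx") + "c" + "d" + "c" + "u" + "f"
= rev("hlx") + "i" + "c" + "d" + "c" + "u" + "f"
= rev("lx") + "h" + "i" + "c" + "d" + "c" + "u" + "f"
= rev("x") + "l" + "h" + "i" + "c" + "d" + "c" + "u" + "f"
= "x" + "l" + "h" + "i" + "c" + "d" + "c" + "u" + "f"
= "xlhicdcuf"


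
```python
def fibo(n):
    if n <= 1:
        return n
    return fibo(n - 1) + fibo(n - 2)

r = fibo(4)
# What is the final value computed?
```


fibo(4)
= fibo(3) + fibo(2)
= (fibo(2) + fibo(1)) + fibo(2)
Computing bottom-up: fibo(0)=0, fibo(1)=1, fibo(2)=1, fibo(3)=2, fibo(4)=3
= 3


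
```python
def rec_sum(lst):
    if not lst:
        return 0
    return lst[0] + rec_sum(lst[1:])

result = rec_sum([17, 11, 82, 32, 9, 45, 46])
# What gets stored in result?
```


rec_sum([17, 11, 82, 32, 9, 45, 46])
= 17 + rec_sum([11, 82, 32, 9, 45, 46])
= 17 + 11 + rec_sum([82, 32, 9, 45, 46])
= 17 + 11 + 82 + rec_sum([32, 9, 45, 46])
= 17 + 11 + 82 + 32 + rec_sum([9, 45, 46])
= 17 + 11 + 82 + 32 + 9 + rec_sum([45, 46])
= 17 + 11 + 82 + 32 + 9 + 45 + rec_sum([46])
= 17 + 11 + 82 + 32 + 9 + 45 + 46 + rec_sum([])
= 17 + 11 + 82 + 32 + 9 + 45 + 46 + 0
= 242


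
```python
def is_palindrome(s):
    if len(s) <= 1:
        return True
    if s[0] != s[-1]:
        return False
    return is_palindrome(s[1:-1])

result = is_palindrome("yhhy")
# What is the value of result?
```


is_palindrome("yhhy")
"yhhy": s[0]='y' == s[-1]='y' -> is_palindrome("hh")
"hh": s[0]='h' == s[-1]='h' -> is_palindrome("")
"": len <= 1 -> True
= True


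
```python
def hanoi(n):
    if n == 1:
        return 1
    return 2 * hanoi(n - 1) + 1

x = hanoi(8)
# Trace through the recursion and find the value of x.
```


hanoi(8)
= 2 * hanoi(7) + 1
= 2 * (2 * hanoi(6) + 1) + 1
= 2 * (2 * (2 * hanoi(5) + 1) + 1) + 1
= 2 * (2 * (2 * (2 * hanoi(4) + 1) + 1) + 1) + 1
= 2 * (2 * (2 * (2 * (2 * hanoi(3) + 1) + 1) + 1) + 1) + 1
= 2 * (2 * (2 * (2 * (2 * (2 * hanoi(2) + 1) + 1) + 1) + 1) + 1) + 1
= 2 * (2 * (2 * (2 * (2 * (2 * (2 * hanoi(1) + 1) + 1) + 1) + 1) + 1) + 1) + 1
Now compute bottom-up:
hanoi(1) = 1
hanoi(2) = 2 * 1 + 1 = 3
hanoi(3) = 2 * 3 + 1 = 7
hanoi(4) = 2 * 7 + 1 = 15
hanoi(5) = 2 * 15 + 1 = 31
hanoi(6) = 2 * 31 + 1 = 63
hanoi(7) = 2 * 63 + 1 = 127
hanoi(8) = 2 * 127 + 1 = 255
= 255


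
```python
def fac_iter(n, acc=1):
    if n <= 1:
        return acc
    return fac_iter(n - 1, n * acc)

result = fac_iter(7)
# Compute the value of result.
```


fac_iter(7, 1)
= fac_iter(6, 7 * 1) = fac_iter(6, 7)
= fac_iter(5, 6 * 7) = fac_iter(5, 42)
= fac_iter(4, 5 * 42) = fac_iter(4, 210)
= fac_iter(3, 4 * 210) = fac_iter(3, 840)
= fac_iter(2, 3 * 840) = fac_iter(2, 2520)
= fac_iter(1, 2 * 2520) = fac_iter(1, 5040)
n <= 1, return acc = 5040


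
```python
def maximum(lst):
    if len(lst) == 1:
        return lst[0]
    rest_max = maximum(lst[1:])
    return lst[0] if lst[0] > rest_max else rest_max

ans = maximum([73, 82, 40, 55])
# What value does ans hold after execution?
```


maximum([73, 82, 40, 55])
= compare 73 with maximum([82, 40, 55])
= compare 82 with maximum([40, 55])
= compare 40 with maximum([55])
Base: maximum([55]) = 55
compare 40 with 55: max = 55
compare 82 with 55: max = 82
compare 73 with 82: max = 82
= 82


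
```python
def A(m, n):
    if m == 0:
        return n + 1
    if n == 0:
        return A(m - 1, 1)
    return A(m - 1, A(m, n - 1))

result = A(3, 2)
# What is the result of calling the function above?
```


A(3, 2)
= A(2, A(3, 1))
First compute A(3, 1) = 13
= A(2, 13)
= 29


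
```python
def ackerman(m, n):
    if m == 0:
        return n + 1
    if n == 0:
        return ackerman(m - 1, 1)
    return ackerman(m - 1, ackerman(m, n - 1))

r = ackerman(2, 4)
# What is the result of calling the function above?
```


ackerman(2, 4)
= ackerman(1, ackerman(2, 3))
First compute ackerman(2, 3) = 9
= ackerman(1, 9)
= 11


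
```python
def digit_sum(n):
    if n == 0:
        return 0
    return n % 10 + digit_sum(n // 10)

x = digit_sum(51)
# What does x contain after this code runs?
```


digit_sum(51)
= 1 + digit_sum(5)
= 1 + 5 + digit_sum(0)
= 1 + 5 + 0
= 6


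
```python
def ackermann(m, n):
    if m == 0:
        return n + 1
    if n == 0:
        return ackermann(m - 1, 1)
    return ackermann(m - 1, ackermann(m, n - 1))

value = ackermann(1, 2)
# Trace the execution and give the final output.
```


ackermann(1, 2)
= ackermann(0, ackermann(1, 1))
First compute ackermann(1, 1) = 3
= ackermann(0, 3)
= 4


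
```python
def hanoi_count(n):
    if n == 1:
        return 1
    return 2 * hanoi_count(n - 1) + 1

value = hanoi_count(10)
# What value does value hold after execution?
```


hanoi_count(10)
= 2 * hanoi_count(9) + 1
= 2 * (2 * hanoi_count(8) + 1) + 1
= 2 * (2 * (2 * hanoi_count(7) + 1) + 1) + 1
= 2 * (2 * (2 * (2 * hanoi_count(6) + 1) + 1) + 1) + 1
= 2 * (2 * (2 * (2 * (2 * hanoi_count(5) + 1) + 1) + 1) + 1) + 1
= 2 * (2 * (2 * (2 * (2 * (2 * hanoi_count(4) + 1) + 1) + 1) + 1) + 1) + 1
= 2 * (2 * (2 * (2 * (2 * (2 * (2 * hanoi_count(3) + 1) + 1) + 1) + 1) + 1) + 1) + 1
= 2 * (2 * (2 * (2 * (2 * (2 * (2 * (2 * hanoi_count(2) + 1) + 1) + 1) + 1) + 1) + 1) + 1) + 1
= 2 * (2 * (2 * (2 * (2 * (2 * (2 * (2 * (2 * hanoi_count(1) + 1) + 1) + 1) + 1) + 1) + 1) + 1) + 1) + 1
Now compute bottom-up:
hanoi_count(1) = 1
hanoi_count(2) = 2 * 1 + 1 = 3
hanoi_count(3) = 2 * 3 + 1 = 7
hanoi_count(4) = 2 * 7 + 1 = 15
hanoi_count(5) = 2 * 15 + 1 = 31
hanoi_count(6) = 2 * 31 + 1 = 63
hanoi_count(7) = 2 * 63 + 1 = 127
hanoi_count(8) = 2 * 127 + 1 = 255
hanoi_count(9) = 2 * 255 + 1 = 511
hanoi_count(10) = 2 * 511 + 1 = 1023
= 1023


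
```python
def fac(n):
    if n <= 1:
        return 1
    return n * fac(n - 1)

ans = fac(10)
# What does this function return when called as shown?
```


fac(10)
= 10 * fac(9)
= 10 * 9 * fac(8)
= 10 * 9 * 8 * fac(7)
= 10 * 9 * 8 * 7 * fac(6)
= 10 * 9 * 8 * 7 * 6 * fac(5)
= 10 * 9 * 8 * 7 * 6 * 5 * fac(4)
= 10 * 9 * 8 * 7 * 6 * 5 * 4 * fac(3)
= 10 * 9 * 8 * 7 * 6 * 5 * 4 * 3 * fac(2)
= 10 * 9 * 8 * 7 * 6 * 5 * 4 * 3 * 2 * fac(1)
= 10 * 9 * 8 * 7 * 6 * 5 * 4 * 3 * 2 * 1
= 3628800


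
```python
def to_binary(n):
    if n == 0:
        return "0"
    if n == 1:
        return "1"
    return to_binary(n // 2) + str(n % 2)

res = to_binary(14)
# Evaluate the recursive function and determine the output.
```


to_binary(14)
= to_binary(7) + "0"
= to_binary(3) + "1" + "0"
= to_binary(1) + "1" + "1" + "0"
= "1" + "1" + "1" + "0"
= "1110"


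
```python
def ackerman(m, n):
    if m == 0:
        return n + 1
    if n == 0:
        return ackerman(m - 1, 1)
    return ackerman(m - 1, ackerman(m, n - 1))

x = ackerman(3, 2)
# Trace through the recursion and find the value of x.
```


ackerman(3, 2)
= ackerman(2, ackerman(3, 1))
First compute ackerman(3, 1) = 13
= ackerman(2, 13)
= 29


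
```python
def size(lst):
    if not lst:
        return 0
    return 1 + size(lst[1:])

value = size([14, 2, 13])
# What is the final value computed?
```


size([14, 2, 13])
= 1 + size([2, 13])
= 1 + 1 + size([13])
= 1 + 1 + 1 + size([])
= 1 + 1 + 1 + 0
= 3


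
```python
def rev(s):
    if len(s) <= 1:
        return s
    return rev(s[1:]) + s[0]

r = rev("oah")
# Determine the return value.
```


rev("oah")
= rev("ah") + "o"
= rev("h") + "a" + "o"
= "h" + "a" + "o"
= "hao"


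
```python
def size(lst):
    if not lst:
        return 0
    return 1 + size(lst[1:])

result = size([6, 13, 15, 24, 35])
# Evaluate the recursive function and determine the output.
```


size([6, 13, 15, 24, 35])
= 1 + size([13, 15, 24, 35])
= 1 + 1 + size([15, 24, 35])
= 1 + 1 + 1 + size([24, 35])
= 1 + 1 + 1 + 1 + size([35])
= 1 + 1 + 1 + 1 + 1 + size([])
= 1 + 1 + 1 + 1 + 1 + 0
= 5


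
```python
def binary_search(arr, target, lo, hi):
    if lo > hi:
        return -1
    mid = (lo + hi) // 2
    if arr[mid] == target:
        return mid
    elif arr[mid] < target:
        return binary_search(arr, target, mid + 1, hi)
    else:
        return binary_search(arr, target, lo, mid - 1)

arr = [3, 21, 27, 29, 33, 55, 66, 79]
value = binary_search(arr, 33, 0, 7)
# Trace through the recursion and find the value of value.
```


binary_search(arr, 33, 0, 7)
lo=0, hi=7, mid=3, arr[mid]=29
29 < 33, search right half
lo=4, hi=7, mid=5, arr[mid]=55
55 > 33, search left half
lo=4, hi=4, mid=4, arr[mid]=33
arr[4] == 33, found at index 4
= 4


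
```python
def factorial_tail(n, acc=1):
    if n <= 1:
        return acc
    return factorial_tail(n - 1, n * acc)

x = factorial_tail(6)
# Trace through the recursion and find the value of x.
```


factorial_tail(6, 1)
= factorial_tail(5, 6 * 1) = factorial_tail(5, 6)
= factorial_tail(4, 5 * 6) = factorial_tail(4, 30)
= factorial_tail(3, 4 * 30) = factorial_tail(3, 120)
= factorial_tail(2, 3 * 120) = factorial_tail(2, 360)
= factorial_tail(1, 2 * 360) = factorial_tail(1, 720)
n <= 1, return acc = 720


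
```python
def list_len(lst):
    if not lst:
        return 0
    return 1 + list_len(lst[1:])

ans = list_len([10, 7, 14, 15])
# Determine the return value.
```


list_len([10, 7, 14, 15])
= 1 + list_len([7, 14, 15])
= 1 + 1 + list_len([14, 15])
= 1 + 1 + 1 + list_len([15])
= 1 + 1 + 1 + 1 + list_len([])
= 1 + 1 + 1 + 1 + 0
= 4


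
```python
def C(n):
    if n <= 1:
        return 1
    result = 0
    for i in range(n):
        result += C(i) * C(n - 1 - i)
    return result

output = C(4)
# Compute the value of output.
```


C(4)
= sum of C(i) * C(4-1-i) for i in 0..3
First compute sub-values bottom-up:
  C(0) = 1, C(1) = 1
  C(2) = 1*1 + 1*1 = 2
  C(3) = 1*2 + 1*1 + 2*1 = 5
Now C(4):
  C(0)*C(3) = 1*5 = 5
  C(1)*C(2) = 1*2 = 2
  C(2)*C(1) = 2*1 = 2
  C(3)*C(0) = 5*1 = 5
= 5 + 2 + 2 + 5
= 14


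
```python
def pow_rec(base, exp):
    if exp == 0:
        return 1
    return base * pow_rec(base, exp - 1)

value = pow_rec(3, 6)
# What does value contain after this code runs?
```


pow_rec(3, 6)
= 3 * pow_rec(3, 5)
= 3 * 3 * pow_rec(3, 4)
= 3 * 3 * 3 * pow_rec(3, 3)
= 3 * 3 * 3 * 3 * pow_rec(3, 2)
= 3 * 3 * 3 * 3 * 3 * pow_rec(3, 1)
= 3 * 3 * 3 * 3 * 3 * 3 * pow_rec(3, 0)
= 3 * 3 * 3 * 3 * 3 * 3 * 1
= 729


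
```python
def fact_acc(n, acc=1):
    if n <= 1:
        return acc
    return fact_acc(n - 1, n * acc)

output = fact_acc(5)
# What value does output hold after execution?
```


fact_acc(5, 1)
= fact_acc(4, 5 * 1) = fact_acc(4, 5)
= fact_acc(3, 4 * 5) = fact_acc(3, 20)
= fact_acc(2, 3 * 20) = fact_acc(2, 60)
= fact_acc(1, 2 * 60) = fact_acc(1, 120)
n <= 1, return acc = 120


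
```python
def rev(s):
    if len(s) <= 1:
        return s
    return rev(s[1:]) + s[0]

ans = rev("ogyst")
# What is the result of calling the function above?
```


rev("ogyst")
= rev("gyst") + "o"
= rev("yst") + "g" + "o"
= rev("st") + "y" + "g" + "o"
= rev("t") + "s" + "y" + "g" + "o"
= "t" + "s" + "y" + "g" + "o"
= "tsygo"
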